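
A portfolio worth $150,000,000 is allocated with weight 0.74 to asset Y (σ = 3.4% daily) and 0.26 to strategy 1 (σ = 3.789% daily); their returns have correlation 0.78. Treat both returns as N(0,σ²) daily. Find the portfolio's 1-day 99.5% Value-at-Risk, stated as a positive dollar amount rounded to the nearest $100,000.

$12,900,000

σ_p² = 0.74²·3.4² + 0.26²·3.789² + 2·0.78·0.74·0.26·3.4·3.789 = 11.1674 (%²).
σ_p = √11.1674 = 3.342%.
At 99.5%, z = 2.576.
VaR = 2.576 × 3.342% = 8.609%; on $150,000,000 that is $12,913,500.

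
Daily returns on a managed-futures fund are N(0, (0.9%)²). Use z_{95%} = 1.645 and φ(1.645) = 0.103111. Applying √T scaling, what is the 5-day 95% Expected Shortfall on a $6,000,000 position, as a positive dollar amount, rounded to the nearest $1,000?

$249,000

σ_{5d} = 0.9% × √5 = 2.012%.
ES multiplier = φ(z)/(1−α) = 0.103111/0.05 = 2.062.
ES = 2.012% × 2.062 = 4.149%; on $6,000,000: $248,940.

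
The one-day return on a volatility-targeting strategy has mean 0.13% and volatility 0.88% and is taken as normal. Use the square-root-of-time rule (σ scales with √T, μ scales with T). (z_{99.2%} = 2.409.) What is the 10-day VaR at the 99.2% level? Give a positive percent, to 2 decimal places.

σ_{10d} = 0.88% × √10 = 2.783%; μ_{10d} = 10 × 0.13% = 1.300%.
VaR = −(1.300%) + 2.409 × 2.783% = 5.404%.

5.40%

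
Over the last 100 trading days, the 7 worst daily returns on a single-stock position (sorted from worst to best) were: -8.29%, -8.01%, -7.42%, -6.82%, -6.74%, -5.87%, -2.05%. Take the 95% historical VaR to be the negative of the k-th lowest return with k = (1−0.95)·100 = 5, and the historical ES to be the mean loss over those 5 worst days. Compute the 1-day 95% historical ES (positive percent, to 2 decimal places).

The 5 worst returns sum to -37.28%.
ES = −(-37.28%) / 5 = 7.456% ≈ 7.46%.

7.46%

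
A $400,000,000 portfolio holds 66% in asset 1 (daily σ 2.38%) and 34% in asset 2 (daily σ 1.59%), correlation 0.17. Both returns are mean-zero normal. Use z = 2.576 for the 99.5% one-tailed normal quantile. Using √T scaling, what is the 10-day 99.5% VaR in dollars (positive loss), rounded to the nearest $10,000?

$56,890,000

σ_p = √(0.66²·2.38² + 0.34²·1.59² + 2·0.17·0.66·0.34·2.38·1.59) = 1.746%.
σ_{10d} = 1.746% × √10 = 5.521%.
VaR = 2.576 × 5.521% = 14.222%; on $400,000,000 that is $56,888,000.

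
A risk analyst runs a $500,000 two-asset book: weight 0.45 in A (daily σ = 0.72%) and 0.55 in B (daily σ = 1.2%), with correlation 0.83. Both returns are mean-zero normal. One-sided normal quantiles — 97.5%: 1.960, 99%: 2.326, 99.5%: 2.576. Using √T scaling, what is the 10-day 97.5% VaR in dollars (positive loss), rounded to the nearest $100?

σ_p = √(0.45²·0.72² + 0.55²·1.2² + 2·0.83·0.45·0.55·0.72·1.2) = 0.946%.
σ_{10d} = 0.946% × √10 = 2.992%.
VaR = 1.960 × 2.992% = 5.864%; on $500,000 that is $29,320.

$29,300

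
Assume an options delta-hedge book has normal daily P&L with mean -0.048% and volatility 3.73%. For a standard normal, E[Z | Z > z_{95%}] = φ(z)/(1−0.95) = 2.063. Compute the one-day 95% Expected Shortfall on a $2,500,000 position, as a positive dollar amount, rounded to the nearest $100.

ES = −(-0.048%) + 3.73% × 2.063 = 7.743%.
On $2,500,000: 0.07743 × $2,500,000 = $193,575.

$193,600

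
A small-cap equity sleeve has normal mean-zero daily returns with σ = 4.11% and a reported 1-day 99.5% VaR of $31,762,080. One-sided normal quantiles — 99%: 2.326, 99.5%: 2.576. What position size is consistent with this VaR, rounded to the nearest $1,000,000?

VaR as a fraction of value: z·σ = 2.576 × 4.11% = 10.5874%.
Position = $31,762,080 / 0.105874 = $300,000,000.

$300,000,000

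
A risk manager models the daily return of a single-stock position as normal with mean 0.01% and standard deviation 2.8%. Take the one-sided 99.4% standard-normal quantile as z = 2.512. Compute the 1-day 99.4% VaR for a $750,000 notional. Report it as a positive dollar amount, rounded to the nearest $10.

VaR = −μ + z·σ = −(0.01%) + 2.512 × 2.8% = 7.024%.
On $750,000: 0.07024 × $750,000 = $52,680.

$52,680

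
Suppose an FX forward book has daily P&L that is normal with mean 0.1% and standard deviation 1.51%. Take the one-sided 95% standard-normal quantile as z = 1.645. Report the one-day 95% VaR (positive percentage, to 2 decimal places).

2.38%

VaR = −μ + z·σ = −(0.1%) + 1.645 × 1.51% = 2.384%.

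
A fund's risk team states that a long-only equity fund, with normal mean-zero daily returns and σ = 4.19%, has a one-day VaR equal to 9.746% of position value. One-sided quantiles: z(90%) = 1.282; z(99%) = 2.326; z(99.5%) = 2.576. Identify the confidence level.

99%

Implied z = VaR/σ = 9.746 / 4.19 = 2.326.
This matches z(99%) = 2.326.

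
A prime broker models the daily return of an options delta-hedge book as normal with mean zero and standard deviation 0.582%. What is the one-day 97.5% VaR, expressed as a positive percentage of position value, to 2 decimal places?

At 97.5% one-sided, z = 1.960.
VaR = z·σ = 1.960 × 0.582% = 1.141%.

1.14%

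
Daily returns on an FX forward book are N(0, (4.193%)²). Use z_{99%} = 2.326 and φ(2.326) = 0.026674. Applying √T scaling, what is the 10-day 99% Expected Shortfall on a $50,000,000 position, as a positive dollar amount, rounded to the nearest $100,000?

$17,700,000

σ_{10d} = 4.193% × √10 = 13.259%.
ES multiplier = φ(z)/(1−α) = 0.026674/0.01 = 2.667.
ES = 13.259% × 2.667 = 35.362%; on $50,000,000: $17,681,000.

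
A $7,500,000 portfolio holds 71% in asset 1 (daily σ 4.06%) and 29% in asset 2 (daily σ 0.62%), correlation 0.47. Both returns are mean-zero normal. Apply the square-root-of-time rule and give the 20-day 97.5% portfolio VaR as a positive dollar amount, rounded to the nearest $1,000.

$1,953,000

σ_p = √(0.71²·4.06² + 0.29²·0.62² + 2·0.47·0.71·0.29·4.06·0.62) = 2.971%.
σ_{20d} = 2.971% × √20 = 13.287%.
z(97.5%) = 1.960.
VaR = 1.960 × 13.287% = 26.043%; on $7,500,000 that is $1,953,225.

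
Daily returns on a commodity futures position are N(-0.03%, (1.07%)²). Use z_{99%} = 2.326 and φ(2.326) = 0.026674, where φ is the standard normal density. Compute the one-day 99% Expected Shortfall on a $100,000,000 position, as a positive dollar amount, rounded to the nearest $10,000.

$2,880,000

Tail multiplier: φ(z)/(1−α) = 0.026674 / 0.01 = 2.667.
ES = −(-0.03%) + 1.07% × 2.667 = 2.884%.
On $100,000,000: 0.02884 × $100,000,000 = $2,884,000.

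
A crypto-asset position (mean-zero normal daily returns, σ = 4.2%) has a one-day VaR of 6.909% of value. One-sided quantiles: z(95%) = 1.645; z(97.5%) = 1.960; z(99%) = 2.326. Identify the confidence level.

95%

Implied z = VaR/σ = 6.909 / 4.2 = 1.645.
This matches z(95%) = 1.645.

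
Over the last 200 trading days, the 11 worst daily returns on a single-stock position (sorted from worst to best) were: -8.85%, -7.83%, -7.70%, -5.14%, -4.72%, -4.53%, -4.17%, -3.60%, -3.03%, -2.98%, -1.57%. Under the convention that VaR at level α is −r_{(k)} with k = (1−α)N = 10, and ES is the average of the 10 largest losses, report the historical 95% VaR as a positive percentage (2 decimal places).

2.98%

k = 10; the 10th lowest return is -2.98%, so VaR = 2.98%.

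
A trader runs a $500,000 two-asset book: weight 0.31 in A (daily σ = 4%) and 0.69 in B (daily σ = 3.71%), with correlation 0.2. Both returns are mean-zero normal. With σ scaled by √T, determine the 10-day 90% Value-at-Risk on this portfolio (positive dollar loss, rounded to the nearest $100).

σ_p = √(0.31²·4² + 0.69²·3.71² + 2·0.2·0.31·0.69·4·3.71) = 3.059%.
σ_{10d} = 3.059% × √10 = 9.673%.
z(90%) = 1.282.
VaR = 1.282 × 9.673% = 12.401%; on $500,000 that is $62,005.

$62,000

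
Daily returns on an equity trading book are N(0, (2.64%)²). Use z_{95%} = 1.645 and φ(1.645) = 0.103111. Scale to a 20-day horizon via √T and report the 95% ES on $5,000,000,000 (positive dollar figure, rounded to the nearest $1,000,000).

$1,217,000,000

σ_{20d} = 2.64% × √20 = 11.806%.
ES multiplier = φ(z)/(1−α) = 0.103111/0.05 = 2.062.
ES = 11.806% × 2.062 = 24.344%; on $5,000,000,000: $1,217,200,000.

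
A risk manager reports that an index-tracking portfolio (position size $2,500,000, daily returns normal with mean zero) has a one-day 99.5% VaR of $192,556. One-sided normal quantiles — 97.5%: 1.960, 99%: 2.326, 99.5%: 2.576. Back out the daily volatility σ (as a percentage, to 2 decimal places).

VaR as a fraction: $192,556 / $2,500,000 = 7.702%.
σ = VaR / z = 7.702% / 2.576 = 2.990%.

2.99%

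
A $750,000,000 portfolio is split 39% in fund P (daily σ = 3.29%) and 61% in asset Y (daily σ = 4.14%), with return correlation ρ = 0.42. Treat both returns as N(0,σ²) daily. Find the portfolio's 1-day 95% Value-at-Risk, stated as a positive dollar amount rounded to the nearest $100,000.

$40,400,000

σ_p² = 0.39²·3.29² + 0.61²·4.14² + 2·0.42·0.39·0.61·3.29·4.14 = 10.7459 (%²).
σ_p = √10.7459 = 3.278%.
At 95%, z = 1.645.
VaR = 1.645 × 3.278% = 5.392%; on $750,000,000 that is $40,440,000.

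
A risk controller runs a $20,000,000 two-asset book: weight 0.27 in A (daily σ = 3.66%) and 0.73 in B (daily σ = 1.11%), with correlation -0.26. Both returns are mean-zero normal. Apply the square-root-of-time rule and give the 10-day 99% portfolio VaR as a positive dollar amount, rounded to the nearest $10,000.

$1,620,000

σ_p = √(0.27²·3.66² + 0.73²·1.11² + 2·-0.26·0.27·0.73·3.66·1.11) = 1.103%.
σ_{10d} = 1.103% × √10 = 3.488%.
z(99%) = 2.326.
VaR = 2.326 × 3.488% = 8.113%; on $20,000,000 that is $1,622,600.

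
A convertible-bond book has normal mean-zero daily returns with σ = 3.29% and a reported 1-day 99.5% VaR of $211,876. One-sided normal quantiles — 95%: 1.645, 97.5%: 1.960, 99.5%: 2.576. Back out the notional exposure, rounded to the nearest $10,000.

$2,500,000

VaR as a fraction of value: z·σ = 2.576 × 3.29% = 8.47504%.
Position = $211,876 / 0.0847504 = $2,500,000.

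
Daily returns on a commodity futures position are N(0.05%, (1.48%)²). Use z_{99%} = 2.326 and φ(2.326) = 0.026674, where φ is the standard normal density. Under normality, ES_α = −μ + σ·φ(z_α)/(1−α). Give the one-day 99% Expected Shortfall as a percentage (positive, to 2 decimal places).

Tail multiplier: φ(z)/(1−α) = 0.026674 / 0.01 = 2.667.
ES = −(0.05%) + 1.48% × 2.667 = 3.897%.

3.90%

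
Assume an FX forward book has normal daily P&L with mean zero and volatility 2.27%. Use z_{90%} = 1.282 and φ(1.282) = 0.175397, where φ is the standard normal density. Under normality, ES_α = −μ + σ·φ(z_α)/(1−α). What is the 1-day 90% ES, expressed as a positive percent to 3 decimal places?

Tail multiplier: φ(z)/(1−α) = 0.175397 / 0.1 = 1.754.
ES = 2.27% × 1.754 = 3.982%.

3.982%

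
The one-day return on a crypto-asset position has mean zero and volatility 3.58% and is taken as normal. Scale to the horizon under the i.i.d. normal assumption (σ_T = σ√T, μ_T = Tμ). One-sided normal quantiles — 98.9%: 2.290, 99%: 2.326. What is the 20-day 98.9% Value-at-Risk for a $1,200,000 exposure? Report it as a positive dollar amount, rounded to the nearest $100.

σ_{20d} = 3.58% × √20 = 16.010%.
VaR = 2.290 × 16.010% = 36.663%.
On $1,200,000: 0.36663 × $1,200,000 = $439,956.

$440,000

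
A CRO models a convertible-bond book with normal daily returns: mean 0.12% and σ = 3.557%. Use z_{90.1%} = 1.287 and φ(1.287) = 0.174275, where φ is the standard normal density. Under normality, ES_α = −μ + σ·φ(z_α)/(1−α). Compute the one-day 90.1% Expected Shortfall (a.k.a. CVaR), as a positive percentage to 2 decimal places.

Tail multiplier: φ(z)/(1−α) = 0.174275 / 0.099 = 1.760.
ES = −(0.12%) + 3.557% × 1.760 = 6.140%.

6.14%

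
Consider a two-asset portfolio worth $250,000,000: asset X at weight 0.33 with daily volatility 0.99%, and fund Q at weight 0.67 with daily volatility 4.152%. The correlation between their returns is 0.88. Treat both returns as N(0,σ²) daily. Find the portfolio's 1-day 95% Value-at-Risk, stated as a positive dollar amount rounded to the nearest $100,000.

σ_p² = 0.33²·0.99² + 0.67²·4.152² + 2·0.88·0.33·0.67·0.99·4.152 = 9.4449 (%²).
σ_p = √9.4449 = 3.073%.
At 95%, z = 1.645.
VaR = 1.645 × 3.073% = 5.055%; on $250,000,000 that is $12,637,500.

$12,600,000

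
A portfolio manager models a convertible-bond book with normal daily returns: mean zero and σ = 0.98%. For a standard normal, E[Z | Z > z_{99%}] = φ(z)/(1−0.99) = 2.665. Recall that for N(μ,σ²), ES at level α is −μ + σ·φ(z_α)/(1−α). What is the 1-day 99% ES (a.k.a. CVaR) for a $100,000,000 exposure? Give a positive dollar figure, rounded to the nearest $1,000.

$2,612,000

ES = 0.98% × 2.665 = 2.612%.
On $100,000,000: 0.02612 × $100,000,000 = $2,612,000.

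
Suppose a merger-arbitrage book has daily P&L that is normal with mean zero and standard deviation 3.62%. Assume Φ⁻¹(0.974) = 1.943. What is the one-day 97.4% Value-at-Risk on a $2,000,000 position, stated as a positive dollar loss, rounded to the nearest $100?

$140,700

VaR = z·σ = 1.943 × 3.62% = 7.034%.
On $2,000,000: 0.07034 × $2,000,000 = $140,680.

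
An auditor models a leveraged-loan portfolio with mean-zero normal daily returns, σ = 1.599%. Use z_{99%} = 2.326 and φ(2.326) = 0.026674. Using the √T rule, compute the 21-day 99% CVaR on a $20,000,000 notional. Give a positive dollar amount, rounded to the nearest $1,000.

$3,909,000

σ_{21d} = 1.599% × √21 = 7.328%.
ES multiplier = φ(z)/(1−α) = 0.026674/0.01 = 2.667.
ES = 7.328% × 2.667 = 19.544%; on $20,000,000: $3,908,800.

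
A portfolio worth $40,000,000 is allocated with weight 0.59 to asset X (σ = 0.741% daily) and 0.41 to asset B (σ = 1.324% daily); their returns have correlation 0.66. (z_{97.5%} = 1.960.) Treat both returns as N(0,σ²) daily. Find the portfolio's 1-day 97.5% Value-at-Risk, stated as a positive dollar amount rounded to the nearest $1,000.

σ_p² = 0.59²·0.741² + 0.41²·1.324² + 2·0.66·0.59·0.41·0.741·1.324 = 0.7991 (%²).
σ_p = √0.7991 = 0.894%.
VaR = 1.960 × 0.894% = 1.752%; on $40,000,000 that is $700,800.

$701,000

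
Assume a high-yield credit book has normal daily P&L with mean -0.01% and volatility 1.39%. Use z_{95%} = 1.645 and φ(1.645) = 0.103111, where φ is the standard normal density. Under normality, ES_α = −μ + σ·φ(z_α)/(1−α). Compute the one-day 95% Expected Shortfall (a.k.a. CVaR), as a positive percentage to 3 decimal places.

Tail multiplier: φ(z)/(1−α) = 0.103111 / 0.05 = 2.062.
ES = −(-0.01%) + 1.39% × 2.062 = 2.876%.

2.876%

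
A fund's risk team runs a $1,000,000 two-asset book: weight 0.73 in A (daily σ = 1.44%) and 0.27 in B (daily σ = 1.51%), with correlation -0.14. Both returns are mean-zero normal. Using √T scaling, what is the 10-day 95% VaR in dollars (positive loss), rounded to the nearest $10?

$55,810

σ_p = √(0.73²·1.44² + 0.27²·1.51² + 2·-0.14·0.73·0.27·1.44·1.51) = 1.073%.
σ_{10d} = 1.073% × √10 = 3.393%.
z(95%) = 1.645.
VaR = 1.645 × 3.393% = 5.581%; on $1,000,000 that is $55,810.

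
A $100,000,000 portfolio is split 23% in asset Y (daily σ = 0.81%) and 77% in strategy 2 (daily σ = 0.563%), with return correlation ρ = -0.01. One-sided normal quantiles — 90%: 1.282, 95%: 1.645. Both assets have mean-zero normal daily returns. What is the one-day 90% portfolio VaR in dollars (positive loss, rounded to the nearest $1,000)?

σ_p² = 0.23²·0.81² + 0.77²·0.563² + 2·-0.01·0.23·0.77·0.81·0.563 = 0.2210 (%²).
σ_p = √0.2210 = 0.470%.
VaR = 1.282 × 0.470% = 0.603%; on $100,000,000 that is $603,000.

$603,000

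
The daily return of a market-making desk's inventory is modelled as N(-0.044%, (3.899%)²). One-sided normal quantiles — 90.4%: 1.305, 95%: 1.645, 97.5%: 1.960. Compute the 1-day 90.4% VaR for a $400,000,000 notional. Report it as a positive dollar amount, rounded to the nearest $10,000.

$20,530,000

VaR = −μ + z·σ = −(-0.044%) + 1.305 × 3.899% = 5.132%.
On $400,000,000: 0.05132 × $400,000,000 = $20,528,000.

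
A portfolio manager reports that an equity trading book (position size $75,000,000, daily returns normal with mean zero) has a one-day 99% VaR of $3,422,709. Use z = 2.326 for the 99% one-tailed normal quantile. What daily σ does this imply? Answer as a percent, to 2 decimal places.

1.96%

VaR as a fraction: $3,422,709 / $75,000,000 = 4.564%.
σ = VaR / z = 4.564% / 2.326 = 1.962%.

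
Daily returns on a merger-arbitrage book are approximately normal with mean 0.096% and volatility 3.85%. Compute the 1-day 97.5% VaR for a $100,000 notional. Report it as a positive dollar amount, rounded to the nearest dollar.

At 97.5% one-sided, z = 1.960.
VaR = −μ + z·σ = −(0.096%) + 1.960 × 3.85% = 7.450%.
On $100,000: 0.07450 × $100,000 = $7,450.

$7,450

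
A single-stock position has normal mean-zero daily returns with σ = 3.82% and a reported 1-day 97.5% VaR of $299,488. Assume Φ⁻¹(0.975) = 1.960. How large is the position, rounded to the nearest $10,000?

VaR as a fraction of value: z·σ = 1.960 × 3.82% = 7.4872%.
Position = $299,488 / 0.074872 = $4,000,000.

$4,000,000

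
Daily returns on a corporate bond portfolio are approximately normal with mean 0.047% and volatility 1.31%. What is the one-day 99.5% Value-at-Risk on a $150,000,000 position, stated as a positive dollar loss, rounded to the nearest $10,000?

At 99.5% one-sided, z = 2.576.
VaR = −μ + z·σ = −(0.047%) + 2.576 × 1.31% = 3.328%.
On $150,000,000: 0.03328 × $150,000,000 = $4,992,000.

$4,990,000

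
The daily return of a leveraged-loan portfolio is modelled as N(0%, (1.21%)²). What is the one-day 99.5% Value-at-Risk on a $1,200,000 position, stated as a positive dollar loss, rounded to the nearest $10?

$37,400

At 99.5% one-sided, z = 2.576.
VaR = z·σ = 2.576 × 1.21% = 3.117%.
On $1,200,000: 0.03117 × $1,200,000 = $37,404.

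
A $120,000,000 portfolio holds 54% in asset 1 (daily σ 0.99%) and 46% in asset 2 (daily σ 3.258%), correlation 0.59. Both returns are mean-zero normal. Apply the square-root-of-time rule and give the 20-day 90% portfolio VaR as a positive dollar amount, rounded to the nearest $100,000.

$12,800,000

σ_p = √(0.54²·0.99² + 0.46²·3.258² + 2·0.59·0.54·0.46·0.99·3.258) = 1.865%.
σ_{20d} = 1.865% × √20 = 8.341%.
z(90%) = 1.282.
VaR = 1.282 × 8.341% = 10.693%; on $120,000,000 that is $12,831,600.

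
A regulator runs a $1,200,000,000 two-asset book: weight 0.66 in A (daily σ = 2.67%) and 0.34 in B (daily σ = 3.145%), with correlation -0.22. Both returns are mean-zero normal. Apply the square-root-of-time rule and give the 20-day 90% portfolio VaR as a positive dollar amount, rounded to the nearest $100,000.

$127,200,000

σ_p = √(0.66²·2.67² + 0.34²·3.145² + 2·-0.22·0.66·0.34·2.67·3.145) = 1.849%.
σ_{20d} = 1.849% × √20 = 8.269%.
z(90%) = 1.282.
VaR = 1.282 × 8.269% = 10.601%; on $1,200,000,000 that is $127,212,000.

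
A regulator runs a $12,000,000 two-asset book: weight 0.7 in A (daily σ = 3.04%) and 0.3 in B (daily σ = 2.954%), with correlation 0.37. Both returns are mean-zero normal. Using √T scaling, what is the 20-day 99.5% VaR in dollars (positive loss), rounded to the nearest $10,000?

σ_p = √(0.7²·3.04² + 0.3²·2.954² + 2·0.37·0.7·0.3·3.04·2.954) = 2.590%.
σ_{20d} = 2.590% × √20 = 11.583%.
z(99.5%) = 2.576.
VaR = 2.576 × 11.583% = 29.838%; on $12,000,000 that is $3,580,560.

$3,580,000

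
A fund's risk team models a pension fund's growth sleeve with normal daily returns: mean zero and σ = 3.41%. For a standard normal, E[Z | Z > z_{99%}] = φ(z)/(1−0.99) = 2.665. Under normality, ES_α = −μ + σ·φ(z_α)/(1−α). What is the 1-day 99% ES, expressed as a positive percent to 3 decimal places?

9.088%

ES = 3.41% × 2.665 = 9.088%.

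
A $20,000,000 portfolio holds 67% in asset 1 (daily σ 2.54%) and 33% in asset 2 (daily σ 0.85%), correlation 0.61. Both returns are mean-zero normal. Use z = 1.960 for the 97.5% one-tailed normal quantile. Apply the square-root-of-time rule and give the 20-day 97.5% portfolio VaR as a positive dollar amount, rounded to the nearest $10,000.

σ_p = √(0.67²·2.54² + 0.33²·0.85² + 2·0.61·0.67·0.33·2.54·0.85) = 1.886%.
σ_{20d} = 1.886% × √20 = 8.434%.
VaR = 1.960 × 8.434% = 16.531%; on $20,000,000 that is $3,306,200.

$3,310,000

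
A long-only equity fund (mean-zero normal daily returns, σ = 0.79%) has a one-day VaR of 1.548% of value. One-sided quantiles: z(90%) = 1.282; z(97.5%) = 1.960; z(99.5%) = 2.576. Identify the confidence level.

97.5%

Implied z = VaR/σ = 1.548 / 0.79 = 1.959.
This matches z(97.5%) = 1.960.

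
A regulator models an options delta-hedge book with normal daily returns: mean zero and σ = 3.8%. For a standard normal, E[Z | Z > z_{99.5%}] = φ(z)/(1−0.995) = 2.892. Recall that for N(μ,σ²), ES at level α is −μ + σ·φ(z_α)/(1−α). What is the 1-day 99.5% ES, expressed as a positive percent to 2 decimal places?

10.99%

ES = 3.8% × 2.892 = 10.990%.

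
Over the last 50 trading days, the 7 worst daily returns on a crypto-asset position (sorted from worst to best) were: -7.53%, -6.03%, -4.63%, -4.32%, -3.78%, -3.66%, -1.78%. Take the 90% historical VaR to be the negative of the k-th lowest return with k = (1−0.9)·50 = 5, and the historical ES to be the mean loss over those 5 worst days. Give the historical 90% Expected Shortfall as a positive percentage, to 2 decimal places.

The 5 worst returns sum to -26.29%.
ES = −(-26.29%) / 5 = 5.258% ≈ 5.26%.

5.26%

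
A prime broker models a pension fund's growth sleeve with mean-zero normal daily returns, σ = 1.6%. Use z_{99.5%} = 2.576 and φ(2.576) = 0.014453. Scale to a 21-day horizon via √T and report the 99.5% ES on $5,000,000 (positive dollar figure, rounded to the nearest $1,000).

σ_{21d} = 1.6% × √21 = 7.332%.
ES multiplier = φ(z)/(1−α) = 0.014453/0.005 = 2.891.
ES = 7.332% × 2.891 = 21.197%; on $5,000,000: $1,059,850.

$1,060,000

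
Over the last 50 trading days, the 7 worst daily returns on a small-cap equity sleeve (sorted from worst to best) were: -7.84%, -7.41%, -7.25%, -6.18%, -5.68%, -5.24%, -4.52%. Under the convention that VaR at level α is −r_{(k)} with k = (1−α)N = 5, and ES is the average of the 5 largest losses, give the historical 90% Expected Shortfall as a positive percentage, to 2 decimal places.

The 5 worst returns sum to -34.36%.
ES = −(-34.36%) / 5 = 6.872% ≈ 6.87%.

6.87%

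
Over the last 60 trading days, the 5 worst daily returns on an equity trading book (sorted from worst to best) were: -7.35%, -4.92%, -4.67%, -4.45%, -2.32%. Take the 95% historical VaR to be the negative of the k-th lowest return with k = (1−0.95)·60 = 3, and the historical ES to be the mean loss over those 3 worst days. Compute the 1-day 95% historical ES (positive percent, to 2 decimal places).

5.65%

The 3 worst returns sum to -16.94%.
ES = −(-16.94%) / 3 = 5.6466…% ≈ 5.65%.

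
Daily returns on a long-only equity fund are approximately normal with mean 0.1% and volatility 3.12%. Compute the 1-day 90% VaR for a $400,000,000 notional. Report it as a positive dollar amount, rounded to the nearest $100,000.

At 90% one-sided, z = 1.282.
VaR = −μ + z·σ = −(0.1%) + 1.282 × 3.12% = 3.900%.
On $400,000,000: 0.03900 × $400,000,000 = $15,600,000.

$15,600,000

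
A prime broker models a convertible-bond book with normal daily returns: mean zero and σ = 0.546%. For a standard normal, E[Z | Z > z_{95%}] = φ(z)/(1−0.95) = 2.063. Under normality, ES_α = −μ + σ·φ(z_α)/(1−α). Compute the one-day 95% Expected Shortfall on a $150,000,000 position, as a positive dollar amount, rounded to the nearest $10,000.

$1,690,000

ES = 0.546% × 2.063 = 1.126%.
On $150,000,000: 0.01126 × $150,000,000 = $1,689,000.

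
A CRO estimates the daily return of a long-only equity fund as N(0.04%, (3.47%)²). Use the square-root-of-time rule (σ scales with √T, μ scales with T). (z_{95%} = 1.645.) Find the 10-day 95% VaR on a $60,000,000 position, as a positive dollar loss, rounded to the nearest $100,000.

σ_{10d} = 3.47% × √10 = 10.973%; μ_{10d} = 10 × 0.04% = 0.400%.
VaR = −(0.400%) + 1.645 × 10.973% = 17.651%.
On $60,000,000: 0.17651 × $60,000,000 = $10,590,600.

$10,600,000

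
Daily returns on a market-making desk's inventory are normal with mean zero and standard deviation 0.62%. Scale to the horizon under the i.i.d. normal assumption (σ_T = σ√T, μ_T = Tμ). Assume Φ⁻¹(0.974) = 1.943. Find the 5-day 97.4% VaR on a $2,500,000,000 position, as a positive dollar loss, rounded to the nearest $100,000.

$67,300,000

σ_{5d} = 0.62% × √5 = 1.386%.
VaR = 1.943 × 1.386% = 2.693%.
On $2,500,000,000: 0.02693 × $2,500,000,000 = $67,325,000.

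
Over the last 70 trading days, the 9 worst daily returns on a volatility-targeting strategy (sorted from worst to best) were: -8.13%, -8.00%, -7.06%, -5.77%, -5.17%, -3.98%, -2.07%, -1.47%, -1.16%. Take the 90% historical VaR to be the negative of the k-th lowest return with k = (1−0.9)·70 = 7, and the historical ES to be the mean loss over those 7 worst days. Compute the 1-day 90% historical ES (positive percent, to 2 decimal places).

5.74%

The 7 worst returns sum to -40.18%.
ES = −(-40.18%) / 7 = 5.74%.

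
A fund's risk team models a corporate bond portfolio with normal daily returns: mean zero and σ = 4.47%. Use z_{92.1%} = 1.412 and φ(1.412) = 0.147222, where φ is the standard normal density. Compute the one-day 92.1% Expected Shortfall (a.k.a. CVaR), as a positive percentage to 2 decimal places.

8.33%

Tail multiplier: φ(z)/(1−α) = 0.147222 / 0.079 = 1.864.
ES = 4.47% × 1.864 = 8.332%.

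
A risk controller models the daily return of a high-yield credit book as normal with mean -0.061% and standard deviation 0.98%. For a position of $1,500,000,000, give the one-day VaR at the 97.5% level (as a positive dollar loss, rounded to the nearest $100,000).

$29,700,000

At 97.5% one-sided, z = 1.960.
VaR = −μ + z·σ = −(-0.061%) + 1.960 × 0.98% = 1.982%.
On $1,500,000,000: 0.01982 × $1,500,000,000 = $29,730,000.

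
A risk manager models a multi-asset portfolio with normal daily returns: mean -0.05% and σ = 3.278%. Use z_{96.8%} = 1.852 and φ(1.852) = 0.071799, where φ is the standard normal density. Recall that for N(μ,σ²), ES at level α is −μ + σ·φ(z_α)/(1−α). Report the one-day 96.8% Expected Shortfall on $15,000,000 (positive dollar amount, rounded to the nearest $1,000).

$1,111,000

Tail multiplier: φ(z)/(1−α) = 0.071799 / 0.032 = 2.244.
ES = −(-0.05%) + 3.278% × 2.244 = 7.406%.
On $15,000,000: 0.07406 × $15,000,000 = $1,110,900.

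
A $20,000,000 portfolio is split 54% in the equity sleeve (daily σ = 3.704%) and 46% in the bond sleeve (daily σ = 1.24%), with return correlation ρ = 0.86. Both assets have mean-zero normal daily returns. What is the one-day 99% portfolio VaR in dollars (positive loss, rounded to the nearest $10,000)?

$1,170,000

σ_p² = 0.54²·3.704² + 0.46²·1.24² + 2·0.86·0.54·0.46·3.704·1.24 = 6.2883 (%²).
σ_p = √6.2883 = 2.508%.
At 99%, z = 2.326.
VaR = 2.326 × 2.508% = 5.834%; on $20,000,000 that is $1,166,800.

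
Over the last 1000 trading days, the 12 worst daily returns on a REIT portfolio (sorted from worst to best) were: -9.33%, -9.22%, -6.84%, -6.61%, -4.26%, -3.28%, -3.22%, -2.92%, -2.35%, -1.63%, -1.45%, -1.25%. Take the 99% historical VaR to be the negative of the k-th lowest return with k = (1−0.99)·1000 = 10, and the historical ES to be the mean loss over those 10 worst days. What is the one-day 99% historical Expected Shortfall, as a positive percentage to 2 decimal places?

The 10 worst returns sum to -49.66%.
ES = −(-49.66%) / 10 = 4.966% ≈ 4.97%.

4.97%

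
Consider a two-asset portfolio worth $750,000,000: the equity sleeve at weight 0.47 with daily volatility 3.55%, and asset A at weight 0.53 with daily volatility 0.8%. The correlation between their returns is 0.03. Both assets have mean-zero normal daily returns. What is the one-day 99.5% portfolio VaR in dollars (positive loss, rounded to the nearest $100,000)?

$33,500,000

σ_p² = 0.47²·3.55² + 0.53²·0.8² + 2·0.03·0.47·0.53·3.55·0.8 = 3.0061 (%²).
σ_p = √3.0061 = 1.734%.
At 99.5%, z = 2.576.
VaR = 2.576 × 1.734% = 4.467%; on $750,000,000 that is $33,502,500.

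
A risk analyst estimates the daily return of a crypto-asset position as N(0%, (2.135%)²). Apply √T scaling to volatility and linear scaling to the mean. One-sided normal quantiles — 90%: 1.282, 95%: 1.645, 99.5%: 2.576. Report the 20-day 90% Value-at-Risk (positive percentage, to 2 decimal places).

12.24%

σ_{20d} = 2.135% × √20 = 9.548%.
VaR = 1.282 × 9.548% = 12.241%.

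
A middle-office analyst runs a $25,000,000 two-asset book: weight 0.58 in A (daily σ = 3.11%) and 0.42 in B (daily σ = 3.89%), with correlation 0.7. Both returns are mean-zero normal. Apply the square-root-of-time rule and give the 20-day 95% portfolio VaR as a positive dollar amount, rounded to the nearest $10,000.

$5,830,000

σ_p = √(0.58²·3.11² + 0.42²·3.89² + 2·0.7·0.58·0.42·3.11·3.89) = 3.170%.
σ_{20d} = 3.170% × √20 = 14.177%.
z(95%) = 1.645.
VaR = 1.645 × 14.177% = 23.321%; on $25,000,000 that is $5,830,250.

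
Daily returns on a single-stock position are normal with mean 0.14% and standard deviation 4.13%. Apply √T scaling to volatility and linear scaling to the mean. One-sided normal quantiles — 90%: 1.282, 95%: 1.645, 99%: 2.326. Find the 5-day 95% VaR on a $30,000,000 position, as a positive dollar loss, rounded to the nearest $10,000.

σ_{5d} = 4.13% × √5 = 9.235%; μ_{5d} = 5 × 0.14% = 0.700%.
VaR = −(0.700%) + 1.645 × 9.235% = 14.492%.
On $30,000,000: 0.14492 × $30,000,000 = $4,347,600.

$4,350,000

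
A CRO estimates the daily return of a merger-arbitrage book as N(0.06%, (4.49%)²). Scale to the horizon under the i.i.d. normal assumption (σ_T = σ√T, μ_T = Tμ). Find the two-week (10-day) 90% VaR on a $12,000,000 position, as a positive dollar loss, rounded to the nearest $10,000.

At 90%, z = 1.282.
σ_{10d} = 4.49% × √10 = 14.199%; μ_{10d} = 10 × 0.06% = 0.600%.
VaR = −(0.600%) + 1.282 × 14.199% = 17.603%.
On $12,000,000: 0.17603 × $12,000,000 = $2,112,360.

$2,110,000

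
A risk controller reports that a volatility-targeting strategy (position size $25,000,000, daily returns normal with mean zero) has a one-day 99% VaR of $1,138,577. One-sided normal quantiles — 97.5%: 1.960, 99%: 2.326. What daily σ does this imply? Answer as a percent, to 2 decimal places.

VaR as a fraction: $1,138,577 / $25,000,000 = 4.554%.
σ = VaR / z = 4.554% / 2.326 = 1.958%.

1.96%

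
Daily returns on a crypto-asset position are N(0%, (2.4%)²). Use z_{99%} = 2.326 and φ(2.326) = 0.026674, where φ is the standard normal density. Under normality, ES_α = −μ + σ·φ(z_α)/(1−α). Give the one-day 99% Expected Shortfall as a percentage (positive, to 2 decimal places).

6.40%

Tail multiplier: φ(z)/(1−α) = 0.026674 / 0.01 = 2.667.
ES = 2.4% × 2.667 = 6.401%.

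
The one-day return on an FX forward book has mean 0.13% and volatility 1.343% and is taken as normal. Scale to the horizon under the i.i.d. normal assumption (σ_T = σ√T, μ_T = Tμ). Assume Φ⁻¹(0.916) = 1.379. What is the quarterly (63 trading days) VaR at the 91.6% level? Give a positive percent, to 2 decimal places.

6.51%

σ_{63d} = 1.343% × √63 = 10.660%; μ_{63d} = 63 × 0.13% = 8.190%.
VaR = −(8.190%) + 1.379 × 10.660% = 6.510%.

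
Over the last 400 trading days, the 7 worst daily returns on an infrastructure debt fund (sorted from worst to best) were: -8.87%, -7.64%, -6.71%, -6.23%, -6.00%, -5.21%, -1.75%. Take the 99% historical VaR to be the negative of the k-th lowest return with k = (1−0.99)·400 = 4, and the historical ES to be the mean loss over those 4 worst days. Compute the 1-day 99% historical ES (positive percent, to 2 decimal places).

The 4 worst returns sum to -29.45%.
ES = −(-29.45%) / 4 = 7.3625% ≈ 7.36%.

7.36%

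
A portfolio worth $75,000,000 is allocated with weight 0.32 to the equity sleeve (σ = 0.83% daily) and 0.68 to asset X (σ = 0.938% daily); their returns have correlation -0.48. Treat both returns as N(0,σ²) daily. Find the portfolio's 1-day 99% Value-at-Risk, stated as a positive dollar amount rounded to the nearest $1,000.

$979,000

σ_p² = 0.32²·0.83² + 0.68²·0.938² + 2·-0.48·0.32·0.68·0.83·0.938 = 0.3147 (%²).
σ_p = √0.3147 = 0.561%.
At 99%, z = 2.326.
VaR = 2.326 × 0.561% = 1.305%; on $75,000,000 that is $978,750.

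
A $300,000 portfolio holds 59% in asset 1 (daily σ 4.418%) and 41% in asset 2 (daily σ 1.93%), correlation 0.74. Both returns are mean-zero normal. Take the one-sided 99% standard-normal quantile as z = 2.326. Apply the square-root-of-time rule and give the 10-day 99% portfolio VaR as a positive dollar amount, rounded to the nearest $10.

$71,410

σ_p = √(0.59²·4.418² + 0.41²·1.93² + 2·0.74·0.59·0.41·4.418·1.93) = 3.236%.
σ_{10d} = 3.236% × √10 = 10.233%.
VaR = 2.326 × 10.233% = 23.802%; on $300,000 that is $71,406.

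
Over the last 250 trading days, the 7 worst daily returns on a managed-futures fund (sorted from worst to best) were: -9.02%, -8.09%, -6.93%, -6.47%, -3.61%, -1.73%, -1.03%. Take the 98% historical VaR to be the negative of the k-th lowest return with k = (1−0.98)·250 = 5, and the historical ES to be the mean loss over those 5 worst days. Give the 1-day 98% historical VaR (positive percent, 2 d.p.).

3.61%

k = 5; the 5th lowest return is -3.61%, so VaR = 3.61%.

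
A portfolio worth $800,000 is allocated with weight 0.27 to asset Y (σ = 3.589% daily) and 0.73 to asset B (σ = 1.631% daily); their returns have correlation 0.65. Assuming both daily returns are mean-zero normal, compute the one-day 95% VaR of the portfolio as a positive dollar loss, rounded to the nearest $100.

$25,800

σ_p² = 0.27²·3.589² + 0.73²·1.631² + 2·0.65·0.27·0.73·3.589·1.631 = 3.8565 (%²).
σ_p = √3.8565 = 1.964%.
At 95%, z = 1.645.
VaR = 1.645 × 1.964% = 3.231%; on $800,000 that is $25,848.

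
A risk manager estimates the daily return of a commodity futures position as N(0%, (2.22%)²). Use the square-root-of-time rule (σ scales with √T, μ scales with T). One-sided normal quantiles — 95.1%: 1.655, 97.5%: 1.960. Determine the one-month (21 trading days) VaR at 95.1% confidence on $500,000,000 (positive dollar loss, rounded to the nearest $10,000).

σ_{21d} = 2.22% × √21 = 10.173%.
VaR = 1.655 × 10.173% = 16.836%.
On $500,000,000: 0.16836 × $500,000,000 = $84,180,000.

$84,180,000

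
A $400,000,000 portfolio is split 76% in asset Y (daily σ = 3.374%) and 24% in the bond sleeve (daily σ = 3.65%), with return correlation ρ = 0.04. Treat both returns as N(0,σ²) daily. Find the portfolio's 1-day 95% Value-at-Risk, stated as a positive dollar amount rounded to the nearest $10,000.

$18,050,000

σ_p² = 0.76²·3.374² + 0.24²·3.65² + 2·0.04·0.76·0.24·3.374·3.65 = 7.5224 (%²).
σ_p = √7.5224 = 2.743%.
At 95%, z = 1.645.
VaR = 1.645 × 2.743% = 4.512%; on $400,000,000 that is $18,048,000.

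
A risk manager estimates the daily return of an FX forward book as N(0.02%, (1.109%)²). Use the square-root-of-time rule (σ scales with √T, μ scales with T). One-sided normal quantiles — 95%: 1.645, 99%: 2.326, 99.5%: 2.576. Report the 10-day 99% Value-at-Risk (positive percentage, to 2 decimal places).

7.96%

σ_{10d} = 1.109% × √10 = 3.507%; μ_{10d} = 10 × 0.02% = 0.200%.
VaR = −(0.200%) + 2.326 × 3.507% = 7.957%.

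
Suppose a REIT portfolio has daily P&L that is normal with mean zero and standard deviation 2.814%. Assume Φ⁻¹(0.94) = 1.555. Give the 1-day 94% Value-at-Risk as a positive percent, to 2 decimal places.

VaR = z·σ = 1.555 × 2.814% = 4.376%.

4.38%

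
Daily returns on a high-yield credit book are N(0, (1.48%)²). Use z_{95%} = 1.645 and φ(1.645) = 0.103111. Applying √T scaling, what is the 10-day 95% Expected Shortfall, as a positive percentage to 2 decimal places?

9.65%

σ_{10d} = 1.48% × √10 = 4.680%.
ES multiplier = φ(z)/(1−α) = 0.103111/0.05 = 2.062.
ES = 4.680% × 2.062 = 9.650%.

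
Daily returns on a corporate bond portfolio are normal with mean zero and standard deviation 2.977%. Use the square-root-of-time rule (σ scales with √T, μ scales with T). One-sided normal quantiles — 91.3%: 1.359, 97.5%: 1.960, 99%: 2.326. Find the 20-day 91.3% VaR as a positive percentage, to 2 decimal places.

σ_{20d} = 2.977% × √20 = 13.314%.
VaR = 1.359 × 13.314% = 18.094%.

18.09%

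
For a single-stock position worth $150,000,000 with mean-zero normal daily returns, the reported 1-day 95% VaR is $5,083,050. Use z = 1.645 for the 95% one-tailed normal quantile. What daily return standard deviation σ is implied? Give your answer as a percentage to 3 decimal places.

VaR as a fraction: $5,083,050 / $150,000,000 = 3.389%.
σ = VaR / z = 3.389% / 1.645 = 2.060%.

2.060%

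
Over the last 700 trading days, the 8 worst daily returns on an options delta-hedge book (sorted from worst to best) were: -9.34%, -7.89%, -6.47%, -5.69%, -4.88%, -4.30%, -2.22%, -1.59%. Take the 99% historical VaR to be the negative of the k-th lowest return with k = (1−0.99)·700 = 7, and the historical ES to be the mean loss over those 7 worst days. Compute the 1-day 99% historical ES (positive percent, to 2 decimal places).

The 7 worst returns sum to -40.79%.
ES = −(-40.79%) / 7 = 5.8271…% ≈ 5.83%.

5.83%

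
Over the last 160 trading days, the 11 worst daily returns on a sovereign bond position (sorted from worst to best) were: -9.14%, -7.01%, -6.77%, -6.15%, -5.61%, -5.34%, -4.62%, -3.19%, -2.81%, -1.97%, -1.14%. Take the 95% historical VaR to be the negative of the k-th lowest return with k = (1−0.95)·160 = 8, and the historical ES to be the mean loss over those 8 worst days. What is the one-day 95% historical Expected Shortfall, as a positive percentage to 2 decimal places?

5.98%

The 8 worst returns sum to -47.83%.
ES = −(-47.83%) / 8 = 5.97875% ≈ 5.98%.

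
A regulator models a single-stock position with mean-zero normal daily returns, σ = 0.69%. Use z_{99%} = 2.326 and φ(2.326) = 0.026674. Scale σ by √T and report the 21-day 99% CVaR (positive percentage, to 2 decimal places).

8.43%

σ_{21d} = 0.69% × √21 = 3.162%.
ES multiplier = φ(z)/(1−α) = 0.026674/0.01 = 2.667.
ES = 3.162% × 2.667 = 8.433%.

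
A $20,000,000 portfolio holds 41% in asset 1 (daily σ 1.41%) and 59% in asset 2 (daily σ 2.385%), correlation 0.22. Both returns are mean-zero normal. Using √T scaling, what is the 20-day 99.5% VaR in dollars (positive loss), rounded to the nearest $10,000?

$3,770,000

σ_p = √(0.41²·1.41² + 0.59²·2.385² + 2·0.22·0.41·0.59·1.41·2.385) = 1.635%.
σ_{20d} = 1.635% × √20 = 7.312%.
z(99.5%) = 2.576.
VaR = 2.576 × 7.312% = 18.836%; on $20,000,000 that is $3,767,200.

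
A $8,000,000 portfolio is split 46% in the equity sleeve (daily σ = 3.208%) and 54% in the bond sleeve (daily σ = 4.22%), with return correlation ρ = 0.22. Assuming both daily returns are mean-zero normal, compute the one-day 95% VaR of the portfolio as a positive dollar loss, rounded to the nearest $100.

$391,500

σ_p² = 0.46²·3.208² + 0.54²·4.22² + 2·0.22·0.46·0.54·3.208·4.22 = 8.8502 (%²).
σ_p = √8.8502 = 2.975%.
At 95%, z = 1.645.
VaR = 1.645 × 2.975% = 4.894%; on $8,000,000 that is $391,520.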